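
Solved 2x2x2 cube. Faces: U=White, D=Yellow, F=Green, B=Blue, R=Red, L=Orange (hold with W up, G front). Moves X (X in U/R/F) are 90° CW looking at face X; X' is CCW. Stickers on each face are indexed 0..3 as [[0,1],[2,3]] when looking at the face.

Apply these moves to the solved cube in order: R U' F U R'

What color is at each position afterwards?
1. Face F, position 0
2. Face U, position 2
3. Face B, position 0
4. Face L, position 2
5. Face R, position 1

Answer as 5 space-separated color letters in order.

Answer: W B B O R

Derivation:
After move 1 (R): R=RRRR U=WGWG F=GYGY D=YBYB B=WBWB
After move 2 (U'): U=GGWW F=OOGY R=GYRR B=RRWB L=WBOO
After move 3 (F): F=GOYO U=GGOB R=WYWR D=RGYB L=WYOB
After move 4 (U): U=OGBG F=WYYO R=RRWR B=WYWB L=GOOB
After move 5 (R'): R=RRRW U=OWBW F=WGYG D=RYYO B=BYGB
Query 1: F[0] = W
Query 2: U[2] = B
Query 3: B[0] = B
Query 4: L[2] = O
Query 5: R[1] = R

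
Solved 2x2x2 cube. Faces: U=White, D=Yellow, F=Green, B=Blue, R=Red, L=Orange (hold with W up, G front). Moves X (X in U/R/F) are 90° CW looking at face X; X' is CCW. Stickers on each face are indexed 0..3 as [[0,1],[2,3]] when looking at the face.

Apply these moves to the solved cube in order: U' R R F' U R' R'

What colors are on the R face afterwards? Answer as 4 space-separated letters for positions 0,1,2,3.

After move 1 (U'): U=WWWW F=OOGG R=GGRR B=RRBB L=BBOO
After move 2 (R): R=RGRG U=WOWG F=OYGY D=YBYR B=WRWB
After move 3 (R): R=RRGG U=WYWY F=OBGR D=YWYW B=GROB
After move 4 (F'): F=BROG U=WYRG R=WRYG D=BOYW L=BYOW
After move 5 (U): U=RWGY F=WROG R=GRYG B=BYOB L=BROW
After move 6 (R'): R=RGGY U=ROGB F=WWOY D=BRYG B=WYOB
After move 7 (R'): R=GYRG U=ROGW F=WOOB D=BWYY B=GYRB
Query: R face = GYRG

Answer: G Y R G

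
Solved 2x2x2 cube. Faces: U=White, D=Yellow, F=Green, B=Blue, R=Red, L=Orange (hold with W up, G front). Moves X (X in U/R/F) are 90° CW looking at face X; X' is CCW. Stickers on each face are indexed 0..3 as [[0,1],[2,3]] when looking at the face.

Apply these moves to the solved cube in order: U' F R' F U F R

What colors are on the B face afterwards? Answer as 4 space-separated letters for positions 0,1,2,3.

Answer: G R W B

Derivation:
After move 1 (U'): U=WWWW F=OOGG R=GGRR B=RRBB L=BBOO
After move 2 (F): F=GOGO U=WWOB R=WGWR D=RGYY L=BYOY
After move 3 (R'): R=GRWW U=WBOR F=GWGB D=ROYO B=YRGB
After move 4 (F): F=GGBW U=WBYY R=ORRW D=WGYO L=BROO
After move 5 (U): U=YWYB F=ORBW R=YRRW B=BRGB L=GGOO
After move 6 (F): F=BOWR U=YWOG R=YRBW D=RYYO L=GWOG
After move 7 (R): R=BYWR U=YOOR F=BYWO D=RGYB B=GRWB
Query: B face = GRWB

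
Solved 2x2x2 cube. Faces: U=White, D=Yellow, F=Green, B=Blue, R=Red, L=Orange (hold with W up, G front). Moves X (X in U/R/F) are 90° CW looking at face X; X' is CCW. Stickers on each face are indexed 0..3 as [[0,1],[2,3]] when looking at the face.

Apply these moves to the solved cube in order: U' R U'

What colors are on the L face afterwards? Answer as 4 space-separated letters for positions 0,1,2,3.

Answer: W R O O

Derivation:
After move 1 (U'): U=WWWW F=OOGG R=GGRR B=RRBB L=BBOO
After move 2 (R): R=RGRG U=WOWG F=OYGY D=YBYR B=WRWB
After move 3 (U'): U=OGWW F=BBGY R=OYRG B=RGWB L=WROO
Query: L face = WROO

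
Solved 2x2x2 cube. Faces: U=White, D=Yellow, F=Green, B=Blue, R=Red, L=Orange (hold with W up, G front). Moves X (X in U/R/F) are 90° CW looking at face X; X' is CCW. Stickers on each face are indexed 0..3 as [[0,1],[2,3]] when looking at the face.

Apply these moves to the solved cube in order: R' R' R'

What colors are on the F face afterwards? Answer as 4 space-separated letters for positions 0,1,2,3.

Answer: G Y G Y

Derivation:
After move 1 (R'): R=RRRR U=WBWB F=GWGW D=YGYG B=YBYB
After move 2 (R'): R=RRRR U=WYWY F=GBGB D=YWYW B=GBGB
After move 3 (R'): R=RRRR U=WGWG F=GYGY D=YBYB B=WBWB
Query: F face = GYGY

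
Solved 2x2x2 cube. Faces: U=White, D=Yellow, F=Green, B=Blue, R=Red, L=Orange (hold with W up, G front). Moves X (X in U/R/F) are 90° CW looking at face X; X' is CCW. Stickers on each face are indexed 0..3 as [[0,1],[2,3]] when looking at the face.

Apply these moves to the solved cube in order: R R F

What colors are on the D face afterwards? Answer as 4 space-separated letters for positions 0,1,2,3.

After move 1 (R): R=RRRR U=WGWG F=GYGY D=YBYB B=WBWB
After move 2 (R): R=RRRR U=WYWY F=GBGB D=YWYW B=GBGB
After move 3 (F): F=GGBB U=WYOO R=WRYR D=RRYW L=OYOW
Query: D face = RRYW

Answer: R R Y W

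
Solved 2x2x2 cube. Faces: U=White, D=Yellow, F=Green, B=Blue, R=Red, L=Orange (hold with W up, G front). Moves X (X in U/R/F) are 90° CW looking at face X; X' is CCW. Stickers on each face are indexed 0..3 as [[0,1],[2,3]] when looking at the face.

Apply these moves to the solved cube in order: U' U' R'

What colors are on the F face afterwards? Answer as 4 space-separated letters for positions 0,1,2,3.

After move 1 (U'): U=WWWW F=OOGG R=GGRR B=RRBB L=BBOO
After move 2 (U'): U=WWWW F=BBGG R=OORR B=GGBB L=RROO
After move 3 (R'): R=OROR U=WBWG F=BWGW D=YBYG B=YGYB
Query: F face = BWGW

Answer: B W G W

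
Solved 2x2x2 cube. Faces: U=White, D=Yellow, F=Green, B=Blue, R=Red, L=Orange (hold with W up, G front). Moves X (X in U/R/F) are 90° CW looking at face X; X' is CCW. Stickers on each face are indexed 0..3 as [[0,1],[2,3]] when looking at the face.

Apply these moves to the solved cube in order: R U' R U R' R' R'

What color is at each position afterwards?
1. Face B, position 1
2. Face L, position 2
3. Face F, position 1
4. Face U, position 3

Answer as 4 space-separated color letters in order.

After move 1 (R): R=RRRR U=WGWG F=GYGY D=YBYB B=WBWB
After move 2 (U'): U=GGWW F=OOGY R=GYRR B=RRWB L=WBOO
After move 3 (R): R=RGRY U=GOWY F=OBGB D=YWYR B=WRGB
After move 4 (U): U=WGYO F=RGGB R=WRRY B=WBGB L=OBOO
After move 5 (R'): R=RYWR U=WGYW F=RGGO D=YGYB B=RBWB
After move 6 (R'): R=YRRW U=WWYR F=RGGW D=YGYO B=BBGB
After move 7 (R'): R=RWYR U=WGYB F=RWGR D=YGYW B=OBGB
Query 1: B[1] = B
Query 2: L[2] = O
Query 3: F[1] = W
Query 4: U[3] = B

Answer: B O W B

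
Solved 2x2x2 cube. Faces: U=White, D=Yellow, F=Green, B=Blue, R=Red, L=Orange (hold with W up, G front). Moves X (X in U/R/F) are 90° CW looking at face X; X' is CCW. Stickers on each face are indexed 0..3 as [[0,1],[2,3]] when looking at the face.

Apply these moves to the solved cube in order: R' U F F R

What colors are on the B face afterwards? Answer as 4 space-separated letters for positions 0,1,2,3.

After move 1 (R'): R=RRRR U=WBWB F=GWGW D=YGYG B=YBYB
After move 2 (U): U=WWBB F=RRGW R=YBRR B=OOYB L=GWOO
After move 3 (F): F=GRWR U=WWOW R=BBBR D=RYYG L=GYOG
After move 4 (F): F=WGRR U=WWGY R=OBWR D=BBYG L=GROY
After move 5 (R): R=WORB U=WGGR F=WBRG D=BYYO B=YOWB
Query: B face = YOWB

Answer: Y O W B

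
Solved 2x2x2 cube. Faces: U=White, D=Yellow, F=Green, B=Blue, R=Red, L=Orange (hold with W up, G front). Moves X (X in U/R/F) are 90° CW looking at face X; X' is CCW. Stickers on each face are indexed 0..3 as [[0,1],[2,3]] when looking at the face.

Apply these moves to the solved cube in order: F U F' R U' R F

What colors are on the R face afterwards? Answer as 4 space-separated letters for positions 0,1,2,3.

Answer: O R Y Y

Derivation:
After move 1 (F): F=GGGG U=WWOO R=WRWR D=RRYY L=OYOY
After move 2 (U): U=OWOW F=WRGG R=BBWR B=OYBB L=GGOY
After move 3 (F'): F=RGWG U=OWBW R=RBRR D=GYYY L=GWOO
After move 4 (R): R=RRRB U=OGBG F=RYWY D=GBYO B=WYWB
After move 5 (U'): U=GGOB F=GWWY R=RYRB B=RRWB L=WYOO
After move 6 (R): R=RRBY U=GWOY F=GBWO D=GWYR B=BRGB
After move 7 (F): F=WGOB U=GWOY R=ORYY D=BRYR L=WGOW
Query: R face = ORYY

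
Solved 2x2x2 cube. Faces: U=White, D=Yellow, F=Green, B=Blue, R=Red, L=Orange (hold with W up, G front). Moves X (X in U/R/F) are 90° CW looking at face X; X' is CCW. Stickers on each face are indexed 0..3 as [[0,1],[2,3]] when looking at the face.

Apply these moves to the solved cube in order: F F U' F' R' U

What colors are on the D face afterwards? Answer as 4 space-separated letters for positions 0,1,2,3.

After move 1 (F): F=GGGG U=WWOO R=WRWR D=RRYY L=OYOY
After move 2 (F): F=GGGG U=WWYY R=OROR D=WWYY L=OROR
After move 3 (U'): U=WYWY F=ORGG R=GGOR B=ORBB L=BBOR
After move 4 (F'): F=RGOG U=WYGO R=WGWR D=BRYY L=BYOW
After move 5 (R'): R=GRWW U=WBGO F=RYOO D=BGYG B=YRRB
After move 6 (U): U=GWOB F=GROO R=YRWW B=BYRB L=RYOW
Query: D face = BGYG

Answer: B G Y G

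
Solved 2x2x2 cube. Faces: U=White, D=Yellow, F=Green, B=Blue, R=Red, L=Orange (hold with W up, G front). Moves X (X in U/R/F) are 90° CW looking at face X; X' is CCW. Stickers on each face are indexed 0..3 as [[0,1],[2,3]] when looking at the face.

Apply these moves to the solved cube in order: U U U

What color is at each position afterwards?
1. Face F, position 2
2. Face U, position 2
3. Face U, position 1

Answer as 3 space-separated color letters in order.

Answer: G W W

Derivation:
After move 1 (U): U=WWWW F=RRGG R=BBRR B=OOBB L=GGOO
After move 2 (U): U=WWWW F=BBGG R=OORR B=GGBB L=RROO
After move 3 (U): U=WWWW F=OOGG R=GGRR B=RRBB L=BBOO
Query 1: F[2] = G
Query 2: U[2] = W
Query 3: U[1] = W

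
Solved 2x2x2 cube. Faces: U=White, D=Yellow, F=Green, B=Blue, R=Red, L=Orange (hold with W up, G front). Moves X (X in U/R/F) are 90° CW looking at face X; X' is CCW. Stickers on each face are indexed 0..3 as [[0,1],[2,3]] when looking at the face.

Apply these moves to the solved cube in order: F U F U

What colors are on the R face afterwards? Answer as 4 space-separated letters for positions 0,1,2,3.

Answer: O Y W R

Derivation:
After move 1 (F): F=GGGG U=WWOO R=WRWR D=RRYY L=OYOY
After move 2 (U): U=OWOW F=WRGG R=BBWR B=OYBB L=GGOY
After move 3 (F): F=GWGR U=OWYG R=OBWR D=WBYY L=GROR
After move 4 (U): U=YOGW F=OBGR R=OYWR B=GRBB L=GWOR
Query: R face = OYWR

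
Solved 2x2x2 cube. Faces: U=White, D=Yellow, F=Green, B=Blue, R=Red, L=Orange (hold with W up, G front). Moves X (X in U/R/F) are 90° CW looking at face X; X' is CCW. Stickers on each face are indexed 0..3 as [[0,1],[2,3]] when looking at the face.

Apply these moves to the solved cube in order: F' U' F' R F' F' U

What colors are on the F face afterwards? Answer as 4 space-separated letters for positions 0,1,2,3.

After move 1 (F'): F=GGGG U=WWRR R=YRYR D=OOYY L=OWOW
After move 2 (U'): U=WRWR F=OWGG R=GGYR B=YRBB L=BBOW
After move 3 (F'): F=WGOG U=WRGY R=OGOR D=BWYY L=BROW
After move 4 (R): R=OORG U=WGGG F=WWOY D=BBYY B=YRRB
After move 5 (F'): F=WYWO U=WGOR R=BOBG D=RWYY L=BGOG
After move 6 (F'): F=YOWW U=WGBB R=WORG D=GGYY L=BROO
After move 7 (U): U=BWBG F=WOWW R=YRRG B=BRRB L=YOOO
Query: F face = WOWW

Answer: W O W W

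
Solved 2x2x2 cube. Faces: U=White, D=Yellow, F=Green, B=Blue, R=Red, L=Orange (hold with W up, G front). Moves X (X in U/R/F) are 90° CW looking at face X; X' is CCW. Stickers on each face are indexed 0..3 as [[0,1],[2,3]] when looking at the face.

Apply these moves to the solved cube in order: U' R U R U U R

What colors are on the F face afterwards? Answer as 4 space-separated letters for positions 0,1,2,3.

After move 1 (U'): U=WWWW F=OOGG R=GGRR B=RRBB L=BBOO
After move 2 (R): R=RGRG U=WOWG F=OYGY D=YBYR B=WRWB
After move 3 (U): U=WWGO F=RGGY R=WRRG B=BBWB L=OYOO
After move 4 (R): R=RWGR U=WGGY F=RBGR D=YWYB B=OBWB
After move 5 (U): U=GWYG F=RWGR R=OBGR B=OYWB L=RBOO
After move 6 (U): U=YGGW F=OBGR R=OYGR B=RBWB L=RWOO
After move 7 (R): R=GORY U=YBGR F=OWGB D=YWYR B=WBGB
Query: F face = OWGB

Answer: O W G B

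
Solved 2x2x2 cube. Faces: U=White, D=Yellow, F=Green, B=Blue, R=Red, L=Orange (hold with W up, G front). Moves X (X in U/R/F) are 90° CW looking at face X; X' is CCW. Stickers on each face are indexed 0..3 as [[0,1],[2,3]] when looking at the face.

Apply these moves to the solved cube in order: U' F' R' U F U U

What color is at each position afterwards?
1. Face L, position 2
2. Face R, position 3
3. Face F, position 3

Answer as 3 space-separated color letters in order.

Answer: O Y R

Derivation:
After move 1 (U'): U=WWWW F=OOGG R=GGRR B=RRBB L=BBOO
After move 2 (F'): F=OGOG U=WWGR R=YGYR D=BOYY L=BWOW
After move 3 (R'): R=GRYY U=WBGR F=OWOR D=BGYG B=YROB
After move 4 (U): U=GWRB F=GROR R=YRYY B=BWOB L=OWOW
After move 5 (F): F=OGRR U=GWWW R=RRBY D=YYYG L=OBOG
After move 6 (U): U=WGWW F=RRRR R=BWBY B=OBOB L=OGOG
After move 7 (U): U=WWWG F=BWRR R=OBBY B=OGOB L=RROG
Query 1: L[2] = O
Query 2: R[3] = Y
Query 3: F[3] = R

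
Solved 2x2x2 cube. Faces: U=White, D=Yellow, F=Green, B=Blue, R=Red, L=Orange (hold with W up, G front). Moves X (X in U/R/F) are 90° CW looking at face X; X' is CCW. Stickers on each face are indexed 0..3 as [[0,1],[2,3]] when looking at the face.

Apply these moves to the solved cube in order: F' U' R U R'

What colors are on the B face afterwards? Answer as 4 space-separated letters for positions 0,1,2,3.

After move 1 (F'): F=GGGG U=WWRR R=YRYR D=OOYY L=OWOW
After move 2 (U'): U=WRWR F=OWGG R=GGYR B=YRBB L=BBOW
After move 3 (R): R=YGRG U=WWWG F=OOGY D=OBYY B=RRRB
After move 4 (U): U=WWGW F=YGGY R=RRRG B=BBRB L=OOOW
After move 5 (R'): R=RGRR U=WRGB F=YWGW D=OGYY B=YBBB
Query: B face = YBBB

Answer: Y B B B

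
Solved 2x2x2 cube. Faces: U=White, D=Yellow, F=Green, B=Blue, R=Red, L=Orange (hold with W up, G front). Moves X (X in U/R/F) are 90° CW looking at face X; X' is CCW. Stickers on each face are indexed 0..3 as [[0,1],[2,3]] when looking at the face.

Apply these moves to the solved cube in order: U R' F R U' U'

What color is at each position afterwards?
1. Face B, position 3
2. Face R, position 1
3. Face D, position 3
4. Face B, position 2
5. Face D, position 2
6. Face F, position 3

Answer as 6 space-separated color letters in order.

After move 1 (U): U=WWWW F=RRGG R=BBRR B=OOBB L=GGOO
After move 2 (R'): R=BRBR U=WBWO F=RWGW D=YRYG B=YOYB
After move 3 (F): F=GRWW U=WBOG R=WROR D=BBYG L=GYOR
After move 4 (R): R=OWRR U=WROW F=GBWG D=BYYY B=GOBB
After move 5 (U'): U=RWWO F=GYWG R=GBRR B=OWBB L=GOOR
After move 6 (U'): U=WORW F=GOWG R=GYRR B=GBBB L=OWOR
Query 1: B[3] = B
Query 2: R[1] = Y
Query 3: D[3] = Y
Query 4: B[2] = B
Query 5: D[2] = Y
Query 6: F[3] = G

Answer: B Y Y B Y G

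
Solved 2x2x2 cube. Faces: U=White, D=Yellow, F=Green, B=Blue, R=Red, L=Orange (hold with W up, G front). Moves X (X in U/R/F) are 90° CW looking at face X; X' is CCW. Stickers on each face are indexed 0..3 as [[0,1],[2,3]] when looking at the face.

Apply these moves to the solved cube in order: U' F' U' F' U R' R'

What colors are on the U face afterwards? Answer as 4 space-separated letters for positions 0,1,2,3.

After move 1 (U'): U=WWWW F=OOGG R=GGRR B=RRBB L=BBOO
After move 2 (F'): F=OGOG U=WWGR R=YGYR D=BOYY L=BWOW
After move 3 (U'): U=WRWG F=BWOG R=OGYR B=YGBB L=RROW
After move 4 (F'): F=WGBO U=WROY R=OGBR D=RWYY L=RGOW
After move 5 (U): U=OWYR F=OGBO R=YGBR B=RGBB L=WGOW
After move 6 (R'): R=GRYB U=OBYR F=OWBR D=RGYO B=YGWB
After move 7 (R'): R=RBGY U=OWYY F=OBBR D=RWYR B=OGGB
Query: U face = OWYY

Answer: O W Y Y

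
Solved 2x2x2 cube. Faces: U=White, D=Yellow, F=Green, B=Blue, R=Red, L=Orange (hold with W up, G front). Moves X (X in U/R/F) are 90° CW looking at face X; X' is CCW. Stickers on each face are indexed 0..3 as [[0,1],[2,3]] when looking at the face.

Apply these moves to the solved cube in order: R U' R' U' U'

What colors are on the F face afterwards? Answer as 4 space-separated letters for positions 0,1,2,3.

Answer: B R G W

Derivation:
After move 1 (R): R=RRRR U=WGWG F=GYGY D=YBYB B=WBWB
After move 2 (U'): U=GGWW F=OOGY R=GYRR B=RRWB L=WBOO
After move 3 (R'): R=YRGR U=GWWR F=OGGW D=YOYY B=BRBB
After move 4 (U'): U=WRGW F=WBGW R=OGGR B=YRBB L=BROO
After move 5 (U'): U=RWWG F=BRGW R=WBGR B=OGBB L=YROO
Query: F face = BRGW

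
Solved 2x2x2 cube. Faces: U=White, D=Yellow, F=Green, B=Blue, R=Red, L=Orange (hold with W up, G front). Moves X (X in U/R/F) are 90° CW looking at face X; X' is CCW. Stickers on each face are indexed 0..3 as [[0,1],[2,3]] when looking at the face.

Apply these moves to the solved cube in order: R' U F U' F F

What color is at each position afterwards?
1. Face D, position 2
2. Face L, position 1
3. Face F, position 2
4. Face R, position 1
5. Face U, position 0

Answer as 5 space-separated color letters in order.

After move 1 (R'): R=RRRR U=WBWB F=GWGW D=YGYG B=YBYB
After move 2 (U): U=WWBB F=RRGW R=YBRR B=OOYB L=GWOO
After move 3 (F): F=GRWR U=WWOW R=BBBR D=RYYG L=GYOG
After move 4 (U'): U=WWWO F=GYWR R=GRBR B=BBYB L=OOOG
After move 5 (F): F=WGRY U=WWGO R=WROR D=BGYG L=OROY
After move 6 (F): F=RWYG U=WWYR R=GROR D=OWYG L=OBOG
Query 1: D[2] = Y
Query 2: L[1] = B
Query 3: F[2] = Y
Query 4: R[1] = R
Query 5: U[0] = W

Answer: Y B Y R W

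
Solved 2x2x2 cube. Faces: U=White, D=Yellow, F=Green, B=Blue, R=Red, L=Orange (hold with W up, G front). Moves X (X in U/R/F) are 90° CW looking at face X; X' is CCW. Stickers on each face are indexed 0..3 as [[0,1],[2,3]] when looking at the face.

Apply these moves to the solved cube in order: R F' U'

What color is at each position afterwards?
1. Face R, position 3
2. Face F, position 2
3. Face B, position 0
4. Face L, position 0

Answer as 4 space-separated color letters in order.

After move 1 (R): R=RRRR U=WGWG F=GYGY D=YBYB B=WBWB
After move 2 (F'): F=YYGG U=WGRR R=BRYR D=OOYB L=OGOW
After move 3 (U'): U=GRWR F=OGGG R=YYYR B=BRWB L=WBOW
Query 1: R[3] = R
Query 2: F[2] = G
Query 3: B[0] = B
Query 4: L[0] = W

Answer: R G B W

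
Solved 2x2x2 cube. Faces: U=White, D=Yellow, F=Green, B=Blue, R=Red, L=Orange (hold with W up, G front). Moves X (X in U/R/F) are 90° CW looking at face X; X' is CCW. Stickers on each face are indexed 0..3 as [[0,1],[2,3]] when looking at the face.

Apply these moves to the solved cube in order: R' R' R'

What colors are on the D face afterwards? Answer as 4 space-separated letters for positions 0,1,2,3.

Answer: Y B Y B

Derivation:
After move 1 (R'): R=RRRR U=WBWB F=GWGW D=YGYG B=YBYB
After move 2 (R'): R=RRRR U=WYWY F=GBGB D=YWYW B=GBGB
After move 3 (R'): R=RRRR U=WGWG F=GYGY D=YBYB B=WBWB
Query: D face = YBYB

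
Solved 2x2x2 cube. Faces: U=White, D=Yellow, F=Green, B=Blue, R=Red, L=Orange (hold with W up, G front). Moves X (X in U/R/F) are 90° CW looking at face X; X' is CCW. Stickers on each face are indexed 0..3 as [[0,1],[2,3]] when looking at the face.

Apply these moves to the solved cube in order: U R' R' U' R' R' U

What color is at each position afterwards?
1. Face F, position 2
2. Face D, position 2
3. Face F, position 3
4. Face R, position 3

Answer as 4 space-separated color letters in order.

Answer: G Y R R

Derivation:
After move 1 (U): U=WWWW F=RRGG R=BBRR B=OOBB L=GGOO
After move 2 (R'): R=BRBR U=WBWO F=RWGW D=YRYG B=YOYB
After move 3 (R'): R=RRBB U=WYWY F=RBGO D=YWYW B=GORB
After move 4 (U'): U=YYWW F=GGGO R=RBBB B=RRRB L=GOOO
After move 5 (R'): R=BBRB U=YRWR F=GYGW D=YGYO B=WRWB
After move 6 (R'): R=BBBR U=YWWW F=GRGR D=YYYW B=ORGB
After move 7 (U): U=WYWW F=BBGR R=ORBR B=GOGB L=GROO
Query 1: F[2] = G
Query 2: D[2] = Y
Query 3: F[3] = R
Query 4: R[3] = R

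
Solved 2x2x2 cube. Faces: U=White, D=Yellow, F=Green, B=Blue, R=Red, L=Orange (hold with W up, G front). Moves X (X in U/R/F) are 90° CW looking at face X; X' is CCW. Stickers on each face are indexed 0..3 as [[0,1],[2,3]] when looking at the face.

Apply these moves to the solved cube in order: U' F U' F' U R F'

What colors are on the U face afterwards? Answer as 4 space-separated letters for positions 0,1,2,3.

After move 1 (U'): U=WWWW F=OOGG R=GGRR B=RRBB L=BBOO
After move 2 (F): F=GOGO U=WWOB R=WGWR D=RGYY L=BYOY
After move 3 (U'): U=WBWO F=BYGO R=GOWR B=WGBB L=RROY
After move 4 (F'): F=YOBG U=WBGW R=GORR D=RYYY L=ROOW
After move 5 (U): U=GWWB F=GOBG R=WGRR B=ROBB L=YOOW
After move 6 (R): R=RWRG U=GOWG F=GYBY D=RBYR B=BOWB
After move 7 (F'): F=YYGB U=GORR R=BWRG D=OWYR L=YGOW
Query: U face = GORR

Answer: G O R R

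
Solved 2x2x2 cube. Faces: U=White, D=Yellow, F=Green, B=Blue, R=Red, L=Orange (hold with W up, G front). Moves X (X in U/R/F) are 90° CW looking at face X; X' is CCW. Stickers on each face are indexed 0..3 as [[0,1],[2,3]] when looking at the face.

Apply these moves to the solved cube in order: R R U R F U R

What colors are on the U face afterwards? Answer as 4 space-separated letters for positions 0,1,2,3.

After move 1 (R): R=RRRR U=WGWG F=GYGY D=YBYB B=WBWB
After move 2 (R): R=RRRR U=WYWY F=GBGB D=YWYW B=GBGB
After move 3 (U): U=WWYY F=RRGB R=GBRR B=OOGB L=GBOO
After move 4 (R): R=RGRB U=WRYB F=RWGW D=YGYO B=YOWB
After move 5 (F): F=GRWW U=WROB R=YGBB D=RRYO L=GYOG
After move 6 (U): U=OWBR F=YGWW R=YOBB B=GYWB L=GROG
After move 7 (R): R=BYBO U=OGBW F=YRWO D=RWYG B=RYWB
Query: U face = OGBW

Answer: O G B W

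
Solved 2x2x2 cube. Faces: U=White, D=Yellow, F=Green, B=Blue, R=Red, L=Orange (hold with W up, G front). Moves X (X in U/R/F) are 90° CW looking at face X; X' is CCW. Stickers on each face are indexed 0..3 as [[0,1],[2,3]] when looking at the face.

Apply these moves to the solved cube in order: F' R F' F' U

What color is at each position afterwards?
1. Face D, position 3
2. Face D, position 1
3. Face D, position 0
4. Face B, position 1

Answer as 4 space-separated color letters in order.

Answer: B R G R

Derivation:
After move 1 (F'): F=GGGG U=WWRR R=YRYR D=OOYY L=OWOW
After move 2 (R): R=YYRR U=WGRG F=GOGY D=OBYB B=RBWB
After move 3 (F'): F=OYGG U=WGYR R=BYOR D=WWYB L=OGOR
After move 4 (F'): F=YGOG U=WGBO R=WYWR D=GRYB L=OROY
After move 5 (U): U=BWOG F=WYOG R=RBWR B=ORWB L=YGOY
Query 1: D[3] = B
Query 2: D[1] = R
Query 3: D[0] = G
Query 4: B[1] = R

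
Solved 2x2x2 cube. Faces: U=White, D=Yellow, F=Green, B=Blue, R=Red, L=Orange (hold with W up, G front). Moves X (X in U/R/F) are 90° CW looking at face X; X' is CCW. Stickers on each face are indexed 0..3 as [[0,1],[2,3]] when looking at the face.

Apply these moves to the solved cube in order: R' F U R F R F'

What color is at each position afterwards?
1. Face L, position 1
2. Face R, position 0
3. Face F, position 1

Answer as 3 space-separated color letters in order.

After move 1 (R'): R=RRRR U=WBWB F=GWGW D=YGYG B=YBYB
After move 2 (F): F=GGWW U=WBOO R=WRBR D=RRYG L=OYOG
After move 3 (U): U=OWOB F=WRWW R=YBBR B=OYYB L=GGOG
After move 4 (R): R=BYRB U=OROW F=WRWG D=RYYO B=BYWB
After move 5 (F): F=WWGR U=ORGG R=OYWB D=RBYO L=GROY
After move 6 (R): R=WOBY U=OWGR F=WBGO D=RWYB B=GYRB
After move 7 (F'): F=BOWG U=OWWB R=WORY D=RYYB L=GROG
Query 1: L[1] = R
Query 2: R[0] = W
Query 3: F[1] = O

Answer: R W O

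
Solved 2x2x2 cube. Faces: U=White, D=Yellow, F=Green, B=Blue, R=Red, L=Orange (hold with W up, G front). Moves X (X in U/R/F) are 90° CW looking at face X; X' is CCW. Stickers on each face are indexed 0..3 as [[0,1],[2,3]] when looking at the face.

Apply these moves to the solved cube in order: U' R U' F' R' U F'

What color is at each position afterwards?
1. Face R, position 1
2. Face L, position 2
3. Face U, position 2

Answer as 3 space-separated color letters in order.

After move 1 (U'): U=WWWW F=OOGG R=GGRR B=RRBB L=BBOO
After move 2 (R): R=RGRG U=WOWG F=OYGY D=YBYR B=WRWB
After move 3 (U'): U=OGWW F=BBGY R=OYRG B=RGWB L=WROO
After move 4 (F'): F=BYBG U=OGOR R=BYYG D=ROYR L=WWOW
After move 5 (R'): R=YGBY U=OWOR F=BGBR D=RYYG B=RGOB
After move 6 (U): U=OORW F=YGBR R=RGBY B=WWOB L=BGOW
After move 7 (F'): F=GRYB U=OORB R=YGRY D=GWYG L=BWOR
Query 1: R[1] = G
Query 2: L[2] = O
Query 3: U[2] = R

Answer: G O R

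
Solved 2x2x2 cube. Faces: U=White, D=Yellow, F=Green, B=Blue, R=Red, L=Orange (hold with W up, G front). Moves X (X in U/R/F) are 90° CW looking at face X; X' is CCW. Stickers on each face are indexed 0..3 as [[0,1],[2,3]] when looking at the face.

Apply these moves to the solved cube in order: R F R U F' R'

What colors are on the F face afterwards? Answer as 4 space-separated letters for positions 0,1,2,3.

Answer: W W G R

Derivation:
After move 1 (R): R=RRRR U=WGWG F=GYGY D=YBYB B=WBWB
After move 2 (F): F=GGYY U=WGOO R=WRGR D=RRYB L=OYOB
After move 3 (R): R=GWRR U=WGOY F=GRYB D=RWYW B=OBGB
After move 4 (U): U=OWYG F=GWYB R=OBRR B=OYGB L=GROB
After move 5 (F'): F=WBGY U=OWOR R=WBRR D=RBYW L=GGOY
After move 6 (R'): R=BRWR U=OGOO F=WWGR D=RBYY B=WYBB
Query: F face = WWGR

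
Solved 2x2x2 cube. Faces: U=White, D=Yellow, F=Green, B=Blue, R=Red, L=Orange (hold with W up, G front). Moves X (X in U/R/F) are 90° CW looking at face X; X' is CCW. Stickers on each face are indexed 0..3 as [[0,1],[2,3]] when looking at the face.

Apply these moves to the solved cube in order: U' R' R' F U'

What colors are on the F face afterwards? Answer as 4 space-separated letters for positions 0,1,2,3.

After move 1 (U'): U=WWWW F=OOGG R=GGRR B=RRBB L=BBOO
After move 2 (R'): R=GRGR U=WBWR F=OWGW D=YOYG B=YRYB
After move 3 (R'): R=RRGG U=WYWY F=OBGR D=YWYW B=GROB
After move 4 (F): F=GORB U=WYOB R=WRYG D=GRYW L=BYOW
After move 5 (U'): U=YBWO F=BYRB R=GOYG B=WROB L=GROW
Query: F face = BYRB

Answer: B Y R B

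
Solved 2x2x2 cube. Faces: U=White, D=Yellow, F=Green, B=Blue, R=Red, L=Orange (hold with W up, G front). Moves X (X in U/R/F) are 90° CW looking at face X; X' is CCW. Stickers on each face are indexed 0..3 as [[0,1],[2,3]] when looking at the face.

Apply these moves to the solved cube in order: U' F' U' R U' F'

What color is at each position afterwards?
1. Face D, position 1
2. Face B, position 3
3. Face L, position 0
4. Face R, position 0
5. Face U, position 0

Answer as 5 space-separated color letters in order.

Answer: W B G B W

Derivation:
After move 1 (U'): U=WWWW F=OOGG R=GGRR B=RRBB L=BBOO
After move 2 (F'): F=OGOG U=WWGR R=YGYR D=BOYY L=BWOW
After move 3 (U'): U=WRWG F=BWOG R=OGYR B=YGBB L=RROW
After move 4 (R): R=YORG U=WWWG F=BOOY D=BBYY B=GGRB
After move 5 (U'): U=WGWW F=RROY R=BORG B=YORB L=GGOW
After move 6 (F'): F=RYRO U=WGBR R=BOBG D=GWYY L=GWOW
Query 1: D[1] = W
Query 2: B[3] = B
Query 3: L[0] = G
Query 4: R[0] = B
Query 5: U[0] = W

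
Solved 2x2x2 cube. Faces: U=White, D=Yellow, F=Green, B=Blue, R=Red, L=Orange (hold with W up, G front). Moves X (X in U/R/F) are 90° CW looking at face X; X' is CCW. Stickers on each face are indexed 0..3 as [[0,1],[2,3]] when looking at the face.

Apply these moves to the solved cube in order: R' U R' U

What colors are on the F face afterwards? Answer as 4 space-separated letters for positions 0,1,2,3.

Answer: B R G B

Derivation:
After move 1 (R'): R=RRRR U=WBWB F=GWGW D=YGYG B=YBYB
After move 2 (U): U=WWBB F=RRGW R=YBRR B=OOYB L=GWOO
After move 3 (R'): R=BRYR U=WYBO F=RWGB D=YRYW B=GOGB
After move 4 (U): U=BWOY F=BRGB R=GOYR B=GWGB L=RWOO
Query: F face = BRGB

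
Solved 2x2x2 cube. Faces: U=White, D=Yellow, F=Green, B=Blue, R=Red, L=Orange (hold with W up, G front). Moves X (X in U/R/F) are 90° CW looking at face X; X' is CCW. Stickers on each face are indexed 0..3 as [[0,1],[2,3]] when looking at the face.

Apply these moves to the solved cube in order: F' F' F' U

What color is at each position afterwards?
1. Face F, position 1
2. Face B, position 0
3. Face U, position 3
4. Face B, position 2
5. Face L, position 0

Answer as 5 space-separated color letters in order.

After move 1 (F'): F=GGGG U=WWRR R=YRYR D=OOYY L=OWOW
After move 2 (F'): F=GGGG U=WWYY R=OROR D=WWYY L=OROR
After move 3 (F'): F=GGGG U=WWOO R=WRWR D=RRYY L=OYOY
After move 4 (U): U=OWOW F=WRGG R=BBWR B=OYBB L=GGOY
Query 1: F[1] = R
Query 2: B[0] = O
Query 3: U[3] = W
Query 4: B[2] = B
Query 5: L[0] = G

Answer: R O W B G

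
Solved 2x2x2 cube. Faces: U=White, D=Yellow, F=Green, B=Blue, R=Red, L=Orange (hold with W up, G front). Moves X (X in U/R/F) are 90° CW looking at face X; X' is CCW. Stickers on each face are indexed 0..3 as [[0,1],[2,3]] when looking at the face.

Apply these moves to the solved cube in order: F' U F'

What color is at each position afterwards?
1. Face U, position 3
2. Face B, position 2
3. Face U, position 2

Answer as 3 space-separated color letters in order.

After move 1 (F'): F=GGGG U=WWRR R=YRYR D=OOYY L=OWOW
After move 2 (U): U=RWRW F=YRGG R=BBYR B=OWBB L=GGOW
After move 3 (F'): F=RGYG U=RWBY R=OBOR D=GWYY L=GWOR
Query 1: U[3] = Y
Query 2: B[2] = B
Query 3: U[2] = B

Answer: Y B B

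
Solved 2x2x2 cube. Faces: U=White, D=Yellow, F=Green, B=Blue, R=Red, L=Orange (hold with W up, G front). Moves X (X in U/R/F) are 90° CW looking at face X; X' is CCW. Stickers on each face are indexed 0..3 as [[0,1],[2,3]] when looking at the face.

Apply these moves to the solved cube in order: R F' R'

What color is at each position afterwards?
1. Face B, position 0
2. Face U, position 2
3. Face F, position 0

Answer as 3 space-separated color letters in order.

Answer: B R Y

Derivation:
After move 1 (R): R=RRRR U=WGWG F=GYGY D=YBYB B=WBWB
After move 2 (F'): F=YYGG U=WGRR R=BRYR D=OOYB L=OGOW
After move 3 (R'): R=RRBY U=WWRW F=YGGR D=OYYG B=BBOB
Query 1: B[0] = B
Query 2: U[2] = R
Query 3: F[0] = Y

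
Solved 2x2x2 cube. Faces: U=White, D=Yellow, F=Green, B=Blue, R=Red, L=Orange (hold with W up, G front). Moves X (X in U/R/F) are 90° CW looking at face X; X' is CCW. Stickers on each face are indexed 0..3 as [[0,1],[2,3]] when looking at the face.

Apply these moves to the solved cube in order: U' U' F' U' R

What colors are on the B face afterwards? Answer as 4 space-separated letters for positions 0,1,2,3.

Answer: O O R B

Derivation:
After move 1 (U'): U=WWWW F=OOGG R=GGRR B=RRBB L=BBOO
After move 2 (U'): U=WWWW F=BBGG R=OORR B=GGBB L=RROO
After move 3 (F'): F=BGBG U=WWOR R=YOYR D=ROYY L=RWOW
After move 4 (U'): U=WRWO F=RWBG R=BGYR B=YOBB L=GGOW
After move 5 (R): R=YBRG U=WWWG F=ROBY D=RBYY B=OORB
Query: B face = OORB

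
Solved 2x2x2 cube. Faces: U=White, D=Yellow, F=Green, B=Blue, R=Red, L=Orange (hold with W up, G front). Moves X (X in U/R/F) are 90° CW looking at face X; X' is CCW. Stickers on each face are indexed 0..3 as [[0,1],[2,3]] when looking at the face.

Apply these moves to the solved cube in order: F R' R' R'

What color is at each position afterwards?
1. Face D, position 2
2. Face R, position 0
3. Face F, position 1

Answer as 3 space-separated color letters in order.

After move 1 (F): F=GGGG U=WWOO R=WRWR D=RRYY L=OYOY
After move 2 (R'): R=RRWW U=WBOB F=GWGO D=RGYG B=YBRB
After move 3 (R'): R=RWRW U=WROY F=GBGB D=RWYO B=GBGB
After move 4 (R'): R=WWRR U=WGOG F=GRGY D=RBYB B=OBWB
Query 1: D[2] = Y
Query 2: R[0] = W
Query 3: F[1] = R

Answer: Y W R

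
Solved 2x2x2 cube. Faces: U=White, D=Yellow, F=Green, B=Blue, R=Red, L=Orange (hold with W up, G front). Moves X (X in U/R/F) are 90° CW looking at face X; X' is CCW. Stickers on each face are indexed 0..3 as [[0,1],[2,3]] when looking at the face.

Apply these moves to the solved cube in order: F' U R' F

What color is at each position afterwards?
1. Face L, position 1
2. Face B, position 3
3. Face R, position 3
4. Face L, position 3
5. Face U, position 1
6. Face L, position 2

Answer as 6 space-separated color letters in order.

After move 1 (F'): F=GGGG U=WWRR R=YRYR D=OOYY L=OWOW
After move 2 (U): U=RWRW F=YRGG R=BBYR B=OWBB L=GGOW
After move 3 (R'): R=BRBY U=RBRO F=YWGW D=ORYG B=YWOB
After move 4 (F): F=GYWW U=RBWG R=RROY D=BBYG L=GOOR
Query 1: L[1] = O
Query 2: B[3] = B
Query 3: R[3] = Y
Query 4: L[3] = R
Query 5: U[1] = B
Query 6: L[2] = O

Answer: O B Y R B O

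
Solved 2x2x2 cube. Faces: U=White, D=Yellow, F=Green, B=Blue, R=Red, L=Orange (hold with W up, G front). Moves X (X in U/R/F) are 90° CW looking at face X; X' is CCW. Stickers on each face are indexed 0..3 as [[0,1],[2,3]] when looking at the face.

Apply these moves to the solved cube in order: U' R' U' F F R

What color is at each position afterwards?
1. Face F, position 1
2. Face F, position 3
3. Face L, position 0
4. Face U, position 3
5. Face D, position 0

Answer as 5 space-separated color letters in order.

After move 1 (U'): U=WWWW F=OOGG R=GGRR B=RRBB L=BBOO
After move 2 (R'): R=GRGR U=WBWR F=OWGW D=YOYG B=YRYB
After move 3 (U'): U=BRWW F=BBGW R=OWGR B=GRYB L=YROO
After move 4 (F): F=GBWB U=BROR R=WWWR D=GOYG L=YYOO
After move 5 (F): F=WGBB U=BROY R=OWRR D=WWYG L=YGOO
After move 6 (R): R=RORW U=BGOB F=WWBG D=WYYG B=YRRB
Query 1: F[1] = W
Query 2: F[3] = G
Query 3: L[0] = Y
Query 4: U[3] = B
Query 5: D[0] = W

Answer: W G Y B W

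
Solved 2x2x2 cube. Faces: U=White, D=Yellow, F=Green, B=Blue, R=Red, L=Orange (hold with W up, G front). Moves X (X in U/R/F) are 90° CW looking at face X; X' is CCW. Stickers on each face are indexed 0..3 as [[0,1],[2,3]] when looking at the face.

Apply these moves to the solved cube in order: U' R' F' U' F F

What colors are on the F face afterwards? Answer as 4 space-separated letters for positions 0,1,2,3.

Answer: G O R B

Derivation:
After move 1 (U'): U=WWWW F=OOGG R=GGRR B=RRBB L=BBOO
After move 2 (R'): R=GRGR U=WBWR F=OWGW D=YOYG B=YRYB
After move 3 (F'): F=WWOG U=WBGG R=ORYR D=BOYG L=BROW
After move 4 (U'): U=BGWG F=BROG R=WWYR B=ORYB L=YROW
After move 5 (F): F=OBGR U=BGWR R=WWGR D=YWYG L=YBOO
After move 6 (F): F=GORB U=BGOB R=WWRR D=GWYG L=YYOW
Query: F face = GORB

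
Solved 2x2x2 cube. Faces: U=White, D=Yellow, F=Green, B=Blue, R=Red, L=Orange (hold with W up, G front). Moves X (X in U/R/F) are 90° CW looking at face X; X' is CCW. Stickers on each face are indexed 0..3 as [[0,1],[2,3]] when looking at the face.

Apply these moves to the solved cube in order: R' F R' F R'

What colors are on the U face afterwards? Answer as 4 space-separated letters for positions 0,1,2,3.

Answer: W R G G

Derivation:
After move 1 (R'): R=RRRR U=WBWB F=GWGW D=YGYG B=YBYB
After move 2 (F): F=GGWW U=WBOO R=WRBR D=RRYG L=OYOG
After move 3 (R'): R=RRWB U=WYOY F=GBWO D=RGYW B=GBRB
After move 4 (F): F=WGOB U=WYGY R=ORYB D=WRYW L=OROG
After move 5 (R'): R=RBOY U=WRGG F=WYOY D=WGYB B=WBRB
Query: U face = WRGG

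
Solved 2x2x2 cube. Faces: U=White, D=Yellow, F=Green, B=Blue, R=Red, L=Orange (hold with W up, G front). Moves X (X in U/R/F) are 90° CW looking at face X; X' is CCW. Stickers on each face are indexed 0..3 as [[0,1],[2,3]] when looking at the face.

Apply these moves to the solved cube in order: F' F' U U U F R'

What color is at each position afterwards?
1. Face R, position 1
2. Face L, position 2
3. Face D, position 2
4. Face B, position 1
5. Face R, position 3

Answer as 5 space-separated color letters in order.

After move 1 (F'): F=GGGG U=WWRR R=YRYR D=OOYY L=OWOW
After move 2 (F'): F=GGGG U=WWYY R=OROR D=WWYY L=OROR
After move 3 (U): U=YWYW F=ORGG R=BBOR B=ORBB L=GGOR
After move 4 (U): U=YYWW F=BBGG R=OROR B=GGBB L=OROR
After move 5 (U): U=WYWY F=ORGG R=GGOR B=ORBB L=BBOR
After move 6 (F): F=GOGR U=WYRB R=WGYR D=OGYY L=BWOW
After move 7 (R'): R=GRWY U=WBRO F=GYGB D=OOYR B=YRGB
Query 1: R[1] = R
Query 2: L[2] = O
Query 3: D[2] = Y
Query 4: B[1] = R
Query 5: R[3] = Y

Answer: R O Y R Y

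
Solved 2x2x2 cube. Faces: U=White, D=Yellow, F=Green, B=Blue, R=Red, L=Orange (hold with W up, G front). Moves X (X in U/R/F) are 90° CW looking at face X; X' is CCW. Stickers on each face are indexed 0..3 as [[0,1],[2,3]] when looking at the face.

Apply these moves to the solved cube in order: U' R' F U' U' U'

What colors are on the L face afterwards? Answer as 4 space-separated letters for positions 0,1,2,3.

Answer: G O O O

Derivation:
After move 1 (U'): U=WWWW F=OOGG R=GGRR B=RRBB L=BBOO
After move 2 (R'): R=GRGR U=WBWR F=OWGW D=YOYG B=YRYB
After move 3 (F): F=GOWW U=WBOB R=WRRR D=GGYG L=BYOO
After move 4 (U'): U=BBWO F=BYWW R=GORR B=WRYB L=YROO
After move 5 (U'): U=BOBW F=YRWW R=BYRR B=GOYB L=WROO
After move 6 (U'): U=OWBB F=WRWW R=YRRR B=BYYB L=GOOO
Query: L face = GOOO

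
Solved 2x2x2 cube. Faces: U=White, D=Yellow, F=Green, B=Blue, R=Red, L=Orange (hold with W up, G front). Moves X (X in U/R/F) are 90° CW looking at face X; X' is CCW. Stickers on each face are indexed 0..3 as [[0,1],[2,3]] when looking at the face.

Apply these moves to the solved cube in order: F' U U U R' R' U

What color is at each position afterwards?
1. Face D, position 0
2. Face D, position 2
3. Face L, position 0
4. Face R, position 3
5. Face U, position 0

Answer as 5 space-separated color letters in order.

Answer: O Y O G W

Derivation:
After move 1 (F'): F=GGGG U=WWRR R=YRYR D=OOYY L=OWOW
After move 2 (U): U=RWRW F=YRGG R=BBYR B=OWBB L=GGOW
After move 3 (U): U=RRWW F=BBGG R=OWYR B=GGBB L=YROW
After move 4 (U): U=WRWR F=OWGG R=GGYR B=YRBB L=BBOW
After move 5 (R'): R=GRGY U=WBWY F=ORGR D=OWYG B=YROB
After move 6 (R'): R=RYGG U=WOWY F=OBGY D=ORYR B=GRWB
After move 7 (U): U=WWYO F=RYGY R=GRGG B=BBWB L=OBOW
Query 1: D[0] = O
Query 2: D[2] = Y
Query 3: L[0] = O
Query 4: R[3] = G
Query 5: U[0] = W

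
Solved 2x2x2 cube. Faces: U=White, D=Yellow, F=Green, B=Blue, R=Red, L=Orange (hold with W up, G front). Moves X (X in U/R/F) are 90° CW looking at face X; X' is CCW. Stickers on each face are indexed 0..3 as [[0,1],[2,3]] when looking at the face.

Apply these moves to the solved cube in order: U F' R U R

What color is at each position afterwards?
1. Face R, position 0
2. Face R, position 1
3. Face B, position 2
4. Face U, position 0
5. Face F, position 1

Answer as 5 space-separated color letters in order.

Answer: R R W B B

Derivation:
After move 1 (U): U=WWWW F=RRGG R=BBRR B=OOBB L=GGOO
After move 2 (F'): F=RGRG U=WWBR R=YBYR D=GOYY L=GWOW
After move 3 (R): R=YYRB U=WGBG F=RORY D=GBYO B=ROWB
After move 4 (U): U=BWGG F=YYRY R=RORB B=GWWB L=ROOW
After move 5 (R): R=RRBO U=BYGY F=YBRO D=GWYG B=GWWB
Query 1: R[0] = R
Query 2: R[1] = R
Query 3: B[2] = W
Query 4: U[0] = B
Query 5: F[1] = B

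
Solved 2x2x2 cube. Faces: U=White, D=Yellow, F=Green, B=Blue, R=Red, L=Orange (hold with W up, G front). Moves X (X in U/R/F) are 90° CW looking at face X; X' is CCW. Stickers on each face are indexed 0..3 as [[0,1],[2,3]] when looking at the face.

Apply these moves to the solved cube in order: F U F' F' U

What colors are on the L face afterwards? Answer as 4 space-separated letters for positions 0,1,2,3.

After move 1 (F): F=GGGG U=WWOO R=WRWR D=RRYY L=OYOY
After move 2 (U): U=OWOW F=WRGG R=BBWR B=OYBB L=GGOY
After move 3 (F'): F=RGWG U=OWBW R=RBRR D=GYYY L=GWOO
After move 4 (F'): F=GGRW U=OWRR R=YBGR D=WOYY L=GWOB
After move 5 (U): U=RORW F=YBRW R=OYGR B=GWBB L=GGOB
Query: L face = GGOB

Answer: G G O B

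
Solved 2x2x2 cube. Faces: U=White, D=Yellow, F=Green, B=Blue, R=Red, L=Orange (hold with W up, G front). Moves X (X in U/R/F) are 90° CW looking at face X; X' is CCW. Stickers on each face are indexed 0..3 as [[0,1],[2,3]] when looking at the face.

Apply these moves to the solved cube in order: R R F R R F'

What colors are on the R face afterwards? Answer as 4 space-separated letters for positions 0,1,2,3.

Answer: Y Y R W

Derivation:
After move 1 (R): R=RRRR U=WGWG F=GYGY D=YBYB B=WBWB
After move 2 (R): R=RRRR U=WYWY F=GBGB D=YWYW B=GBGB
After move 3 (F): F=GGBB U=WYOO R=WRYR D=RRYW L=OYOW
After move 4 (R): R=YWRR U=WGOB F=GRBW D=RGYG B=OBYB
After move 5 (R): R=RYRW U=WROW F=GGBG D=RYYO B=BBGB
After move 6 (F'): F=GGGB U=WRRR R=YYRW D=YWYO L=OWOO
Query: R face = YYRW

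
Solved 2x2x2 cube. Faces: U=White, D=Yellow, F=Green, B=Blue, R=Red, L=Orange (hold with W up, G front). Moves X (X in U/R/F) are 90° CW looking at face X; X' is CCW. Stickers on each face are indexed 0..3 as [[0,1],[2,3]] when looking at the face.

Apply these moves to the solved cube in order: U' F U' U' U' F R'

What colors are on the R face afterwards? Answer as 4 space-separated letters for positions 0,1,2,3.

Answer: R R B W

Derivation:
After move 1 (U'): U=WWWW F=OOGG R=GGRR B=RRBB L=BBOO
After move 2 (F): F=GOGO U=WWOB R=WGWR D=RGYY L=BYOY
After move 3 (U'): U=WBWO F=BYGO R=GOWR B=WGBB L=RROY
After move 4 (U'): U=BOWW F=RRGO R=BYWR B=GOBB L=WGOY
After move 5 (U'): U=OWBW F=WGGO R=RRWR B=BYBB L=GOOY
After move 6 (F): F=GWOG U=OWYO R=BRWR D=WRYY L=GROG
After move 7 (R'): R=RRBW U=OBYB F=GWOO D=WWYG B=YYRB
Query: R face = RRBW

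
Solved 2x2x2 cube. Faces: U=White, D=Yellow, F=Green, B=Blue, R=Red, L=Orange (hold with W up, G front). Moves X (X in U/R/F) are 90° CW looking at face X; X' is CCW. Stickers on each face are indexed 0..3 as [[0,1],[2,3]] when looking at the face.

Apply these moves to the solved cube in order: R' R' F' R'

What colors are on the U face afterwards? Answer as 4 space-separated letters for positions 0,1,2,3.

After move 1 (R'): R=RRRR U=WBWB F=GWGW D=YGYG B=YBYB
After move 2 (R'): R=RRRR U=WYWY F=GBGB D=YWYW B=GBGB
After move 3 (F'): F=BBGG U=WYRR R=WRYR D=OOYW L=OYOW
After move 4 (R'): R=RRWY U=WGRG F=BYGR D=OBYG B=WBOB
Query: U face = WGRG

Answer: W G R G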